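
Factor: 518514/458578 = 3^1 * 37^(-1) * 89^1 * 971^1 * 6197^(-1) = 259257/229289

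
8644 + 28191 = 36835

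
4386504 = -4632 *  (-947)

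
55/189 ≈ 0.291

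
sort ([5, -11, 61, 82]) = [-11, 5, 61, 82]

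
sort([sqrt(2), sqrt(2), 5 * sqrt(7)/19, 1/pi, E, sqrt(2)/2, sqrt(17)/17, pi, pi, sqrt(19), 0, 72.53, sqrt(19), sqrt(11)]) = [0, sqrt(17)/17, 1/pi, 5 * sqrt(7)/19, sqrt(2)/2, sqrt(2), sqrt(2), E, pi, pi, sqrt(11), sqrt(19), sqrt(19), 72.53]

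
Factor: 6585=3^1 * 5^1 * 439^1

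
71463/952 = 10209/136 ≈ 75.07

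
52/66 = 26/33 ≈ 0.788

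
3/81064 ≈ 0.0000370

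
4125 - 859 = 3266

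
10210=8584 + 1626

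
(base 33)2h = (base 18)4b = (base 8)123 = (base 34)2f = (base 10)83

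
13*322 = 4186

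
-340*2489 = -846260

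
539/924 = 7/12 ≈ 0.583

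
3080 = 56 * 55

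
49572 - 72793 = -23221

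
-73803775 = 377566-74181341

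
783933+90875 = 874808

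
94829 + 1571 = 96400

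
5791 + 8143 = 13934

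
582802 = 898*649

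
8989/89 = 101 = 101.00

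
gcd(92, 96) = 4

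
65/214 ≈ 0.304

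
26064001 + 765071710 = 791135711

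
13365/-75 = -891/5 = -178.20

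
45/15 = 3 = 3.00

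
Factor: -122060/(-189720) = 2^(-1)*3^(-2)*31^(-1)*359^1 = 359/558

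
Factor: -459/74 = -1*2^(-1)*3^3*17^1*37^(-1)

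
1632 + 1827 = 3459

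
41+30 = 71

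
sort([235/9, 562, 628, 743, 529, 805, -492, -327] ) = [-492, -327, 235/9, 529, 562, 628, 743, 805] 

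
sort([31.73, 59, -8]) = [-8, 31.73, 59]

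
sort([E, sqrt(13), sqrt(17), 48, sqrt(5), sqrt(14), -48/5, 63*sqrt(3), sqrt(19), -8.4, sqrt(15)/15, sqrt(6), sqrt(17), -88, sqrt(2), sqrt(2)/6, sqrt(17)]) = [-88, -48/5, -8.4, sqrt(2)/6, sqrt(15)/15, sqrt(2), sqrt(5), sqrt(6), E, sqrt(13), sqrt(14), sqrt(17), sqrt(17), sqrt(17), sqrt(19), 48, 63*sqrt(3)]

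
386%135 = 116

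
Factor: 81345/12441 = 5^1 * 13^(-1) * 17^1 = 85/13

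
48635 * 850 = 41339750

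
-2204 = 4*(-551)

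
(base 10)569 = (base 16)239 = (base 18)1db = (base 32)hp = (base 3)210002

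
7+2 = 9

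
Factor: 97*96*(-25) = -1*2^5*3^1*5^2*97^1 = -232800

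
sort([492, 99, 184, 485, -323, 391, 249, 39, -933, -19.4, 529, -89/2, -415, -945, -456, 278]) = [-945, -933, -456, -415, -323, -89/2, -19.4, 39, 99, 184, 249, 278, 391, 485, 492, 529]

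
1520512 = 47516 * 32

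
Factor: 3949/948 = 2^(-2)*3^(-1)*11^1*79^(-1)*359^1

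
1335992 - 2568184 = -1232192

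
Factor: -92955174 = -1*2^1*3^1*13^1*31^1*37^1*1039^1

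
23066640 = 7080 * 3258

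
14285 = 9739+4546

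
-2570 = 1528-4098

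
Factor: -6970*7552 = -1*2^8*5^1*17^1*41^1*59^1 = -52637440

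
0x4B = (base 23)36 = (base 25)30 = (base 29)2H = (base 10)75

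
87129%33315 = 20499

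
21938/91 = 241 + 1/13 ≈ 241.08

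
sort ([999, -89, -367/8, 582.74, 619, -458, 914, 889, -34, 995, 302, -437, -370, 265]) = [-458, -437, -370, -89, -367/8, -34, 265, 302, 582.74, 619, 889, 914, 995, 999]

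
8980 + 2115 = 11095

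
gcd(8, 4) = 4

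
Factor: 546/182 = 3^1 = 3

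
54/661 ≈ 0.0817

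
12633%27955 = 12633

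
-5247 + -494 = -5741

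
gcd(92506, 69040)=2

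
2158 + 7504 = 9662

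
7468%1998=1474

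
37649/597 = 63 + 38/597 ≈ 63.06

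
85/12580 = 1/148 ≈ 0.00676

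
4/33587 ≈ 0.000119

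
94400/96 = 2950/3 ≈ 983.33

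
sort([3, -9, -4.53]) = [-9, -4.53, 3]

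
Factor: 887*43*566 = 2^1*43^1*283^1*887^1 = 21587806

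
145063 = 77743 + 67320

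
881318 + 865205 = 1746523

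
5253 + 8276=13529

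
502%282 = 220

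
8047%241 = 94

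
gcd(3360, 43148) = 28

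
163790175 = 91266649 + 72523526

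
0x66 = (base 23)4a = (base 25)42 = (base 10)102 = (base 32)36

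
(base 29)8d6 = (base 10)7111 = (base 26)add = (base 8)15707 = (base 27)9ka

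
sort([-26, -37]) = [-37, -26]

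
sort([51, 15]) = [15, 51]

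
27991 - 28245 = -254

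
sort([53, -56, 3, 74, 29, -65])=[-65, -56, 3, 29, 53, 74]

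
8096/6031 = 1 + 2065/6031 ≈ 1.34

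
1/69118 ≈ 0.0000145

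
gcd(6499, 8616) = 1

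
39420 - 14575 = 24845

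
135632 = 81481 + 54151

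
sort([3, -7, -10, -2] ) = [-10, -7, -2, 3] 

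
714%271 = 172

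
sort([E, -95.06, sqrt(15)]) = [-95.06, E, sqrt(15)]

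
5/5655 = 1/1131 ≈ 0.000884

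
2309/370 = 6 + 89/370 ≈ 6.24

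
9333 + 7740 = 17073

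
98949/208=475 + 149/208 ≈ 475.72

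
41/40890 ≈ 0.00100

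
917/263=3 + 128/263 ≈ 3.49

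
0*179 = 0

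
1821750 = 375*4858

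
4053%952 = 245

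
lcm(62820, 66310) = 1193580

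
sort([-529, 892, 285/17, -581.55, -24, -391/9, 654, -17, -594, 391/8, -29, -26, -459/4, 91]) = [-594, -581.55, -529, -459/4, -391/9, -29, -26, -24, -17, 285/17, 391/8, 91, 654, 892]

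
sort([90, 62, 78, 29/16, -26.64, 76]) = [-26.64, 29/16, 62, 76, 78, 90]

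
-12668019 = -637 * 19887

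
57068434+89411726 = 146480160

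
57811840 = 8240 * 7016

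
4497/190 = 23 + 127/190 ≈ 23.67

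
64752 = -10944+75696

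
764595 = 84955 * 9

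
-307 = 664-971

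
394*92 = 36248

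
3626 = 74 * 49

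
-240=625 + -865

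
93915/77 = 1219 + 52/77 ≈ 1219.68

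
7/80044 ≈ 0.0000875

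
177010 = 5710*31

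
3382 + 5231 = 8613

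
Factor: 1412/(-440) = -1 * 2^(-1) * 5^(-1) * 11^(-1) * 353^1 = -353/110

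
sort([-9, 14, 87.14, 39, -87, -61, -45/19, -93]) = [-93, -87, -61, -9, -45/19, 14, 39, 87.14]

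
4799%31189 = 4799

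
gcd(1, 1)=1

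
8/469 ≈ 0.0171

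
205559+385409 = 590968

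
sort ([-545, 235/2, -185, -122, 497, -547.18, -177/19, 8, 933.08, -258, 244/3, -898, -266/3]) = [-898, -547.18, -545, -258, -185, -122, -266/3, -177/19, 8, 244/3, 235/2, 497, 933.08]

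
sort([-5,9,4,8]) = [-5,4,8,9]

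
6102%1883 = 453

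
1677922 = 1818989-141067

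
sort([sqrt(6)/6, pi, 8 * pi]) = [sqrt(6)/6, pi, 8 * pi]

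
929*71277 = 66216333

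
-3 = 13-16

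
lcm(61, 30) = 1830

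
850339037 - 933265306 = -82926269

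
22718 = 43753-21035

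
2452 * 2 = 4904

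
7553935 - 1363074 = 6190861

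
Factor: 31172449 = 7^1*11^1*404837^1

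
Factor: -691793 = -1 * 41^1 * 47^1 * 359^1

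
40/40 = 1 = 1.00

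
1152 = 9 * 128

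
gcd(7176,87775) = 1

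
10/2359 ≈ 0.00424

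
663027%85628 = 63631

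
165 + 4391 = 4556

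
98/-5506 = -49/2753≈-0.0178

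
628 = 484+144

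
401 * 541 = 216941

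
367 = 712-345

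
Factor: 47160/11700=2^1*5^(-1)*13^(-1)*131^1=262/65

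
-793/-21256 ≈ 0.0373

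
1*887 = 887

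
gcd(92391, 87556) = 1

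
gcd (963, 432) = 9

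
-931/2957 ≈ -0.315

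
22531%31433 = 22531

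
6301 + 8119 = 14420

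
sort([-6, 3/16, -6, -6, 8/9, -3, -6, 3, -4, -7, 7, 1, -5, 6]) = [-7, -6, -6, -6, -6, -5, -4, -3, 3/16, 8/9, 1, 3, 6, 7]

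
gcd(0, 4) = 4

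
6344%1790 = 974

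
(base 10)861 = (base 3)1011220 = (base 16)35d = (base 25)19b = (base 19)276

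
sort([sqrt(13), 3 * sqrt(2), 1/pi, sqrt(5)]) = [1/pi, sqrt(5), sqrt(13), 3 * sqrt(2)]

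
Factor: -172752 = -1*2^4*3^1*59^1*61^1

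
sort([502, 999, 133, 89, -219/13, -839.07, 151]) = [-839.07, -219/13, 89, 133, 151, 502, 999]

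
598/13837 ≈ 0.0432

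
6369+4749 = 11118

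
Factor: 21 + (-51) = -1*2^1*3^1*5^1 = -30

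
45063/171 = 5007/19 ≈ 263.53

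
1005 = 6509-5504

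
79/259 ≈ 0.305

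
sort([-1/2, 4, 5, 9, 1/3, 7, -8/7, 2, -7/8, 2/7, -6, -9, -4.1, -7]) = [-9, -7, -6, -4.1, -8/7, -7/8, -1/2, 2/7, 1/3, 2, 4, 5, 7, 9]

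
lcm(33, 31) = 1023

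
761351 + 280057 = 1041408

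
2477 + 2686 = 5163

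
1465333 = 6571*223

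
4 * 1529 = 6116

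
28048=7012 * 4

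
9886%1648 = 1646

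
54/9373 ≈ 0.00576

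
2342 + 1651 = 3993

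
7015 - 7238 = -223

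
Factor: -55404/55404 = -1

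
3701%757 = 673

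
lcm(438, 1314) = 1314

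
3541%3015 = 526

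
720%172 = 32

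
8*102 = 816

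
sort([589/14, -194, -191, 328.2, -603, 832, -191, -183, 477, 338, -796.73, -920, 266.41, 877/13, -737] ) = [-920, -796.73, -737, -603, -194, -191, -191, -183, 589/14, 877/13, 266.41, 328.2, 338, 477, 832] 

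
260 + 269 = 529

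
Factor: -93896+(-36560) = -1*2^3*23^1*709^1 = -130456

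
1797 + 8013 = 9810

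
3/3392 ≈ 0.000884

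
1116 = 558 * 2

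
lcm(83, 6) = 498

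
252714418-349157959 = -96443541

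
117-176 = -59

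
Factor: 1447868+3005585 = 701^1*6353^1 = 4453453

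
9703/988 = 9 + 811/988 ≈ 9.82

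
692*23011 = 15923612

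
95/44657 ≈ 0.00213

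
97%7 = 6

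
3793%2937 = 856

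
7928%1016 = 816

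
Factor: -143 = -1*11^1*13^1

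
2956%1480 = 1476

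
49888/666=24944/333 ≈ 74.91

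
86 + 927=1013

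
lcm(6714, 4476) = 13428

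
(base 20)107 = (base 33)cb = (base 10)407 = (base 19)128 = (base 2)110010111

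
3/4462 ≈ 0.000672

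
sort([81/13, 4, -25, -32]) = [-32, -25, 4, 81/13]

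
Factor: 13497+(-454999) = -1 * 2^1 * 31^1 * 7121^1 = -441502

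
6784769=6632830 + 151939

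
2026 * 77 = 156002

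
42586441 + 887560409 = 930146850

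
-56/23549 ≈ -0.00238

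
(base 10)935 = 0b1110100111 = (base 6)4155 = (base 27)17h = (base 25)1ca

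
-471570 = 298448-770018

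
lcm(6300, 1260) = 6300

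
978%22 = 10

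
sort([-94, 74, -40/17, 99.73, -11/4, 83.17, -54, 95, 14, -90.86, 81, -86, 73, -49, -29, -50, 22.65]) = [-94, -90.86, -86, -54, -50, -49, -29, -11/4, -40/17, 14, 22.65, 73, 74, 81, 83.17, 95, 99.73]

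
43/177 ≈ 0.243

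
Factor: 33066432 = 2^6*3^2*7^1*59^1*139^1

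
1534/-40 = -767/20 = -38.35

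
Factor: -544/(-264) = 2^2 * 3^(-1) * 11^(-1) * 17^1 = 68/33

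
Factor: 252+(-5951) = -1*41^1*139^1 = -5699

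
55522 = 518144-462622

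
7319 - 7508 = -189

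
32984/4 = 8246 = 8246.00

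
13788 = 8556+5232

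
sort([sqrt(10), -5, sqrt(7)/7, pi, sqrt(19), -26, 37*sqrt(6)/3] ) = [-26, -5, sqrt(7)/7, pi, sqrt(10), sqrt(19), 37*sqrt(6)/3] 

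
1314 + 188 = 1502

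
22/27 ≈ 0.815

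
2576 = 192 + 2384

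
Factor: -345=-1 * 3^1 * 5^1 * 23^1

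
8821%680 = 661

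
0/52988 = 0 = 0.00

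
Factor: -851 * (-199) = 23^1 * 37^1 * 199^1 = 169349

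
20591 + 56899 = 77490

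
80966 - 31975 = 48991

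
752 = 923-171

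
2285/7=326+3/7≈326.43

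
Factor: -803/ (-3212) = 2^ (-2) = 1/4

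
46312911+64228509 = 110541420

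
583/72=8 + 7/72 ≈ 8.10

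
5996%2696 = 604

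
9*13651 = 122859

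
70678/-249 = -283 - 211/249 ≈ -283.85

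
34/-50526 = -17/25263 ≈ -0.000673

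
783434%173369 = 89958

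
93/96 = 31/32≈0.969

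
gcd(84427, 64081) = 1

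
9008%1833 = 1676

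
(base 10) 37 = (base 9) 41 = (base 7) 52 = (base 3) 1101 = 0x25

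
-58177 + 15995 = -42182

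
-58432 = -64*913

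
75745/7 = 10820+5/7 ≈ 10820.71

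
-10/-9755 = 2/1951 ≈ 0.00103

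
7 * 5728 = 40096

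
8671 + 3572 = 12243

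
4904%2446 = 12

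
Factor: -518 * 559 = -1 * 2^1 * 7^1 * 13^1 * 37^1 * 43^1 = -289562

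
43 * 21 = 903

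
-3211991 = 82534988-85746979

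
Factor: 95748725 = 5^2*3829949^1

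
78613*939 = 73817607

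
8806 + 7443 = 16249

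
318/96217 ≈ 0.00331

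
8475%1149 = 432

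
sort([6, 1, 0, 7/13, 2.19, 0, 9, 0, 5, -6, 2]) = [-6, 0, 0, 0, 7/13, 1, 2, 2.19, 5, 6, 9]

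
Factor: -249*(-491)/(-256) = -1*2^(-8)*3^1*83^1*491^1 = -122259/256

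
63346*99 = 6271254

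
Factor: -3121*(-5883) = 3^1*37^1*53^1*3121^1 = 18360843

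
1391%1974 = 1391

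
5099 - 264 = 4835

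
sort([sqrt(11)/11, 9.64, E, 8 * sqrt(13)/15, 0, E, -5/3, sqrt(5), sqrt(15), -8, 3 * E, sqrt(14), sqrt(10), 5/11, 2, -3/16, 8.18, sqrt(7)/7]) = [-8, -5/3, -3/16, 0, sqrt(11)/11, sqrt(7)/7, 5/11, 8 * sqrt(13)/15, 2, sqrt(5), E, E, sqrt(10), sqrt(14), sqrt(15), 3 * E, 8.18, 9.64]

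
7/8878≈0.000788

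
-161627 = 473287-634914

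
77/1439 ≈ 0.0535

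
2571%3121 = 2571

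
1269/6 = 423/2 = 211.50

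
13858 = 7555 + 6303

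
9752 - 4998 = 4754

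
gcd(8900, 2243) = 1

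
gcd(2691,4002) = 69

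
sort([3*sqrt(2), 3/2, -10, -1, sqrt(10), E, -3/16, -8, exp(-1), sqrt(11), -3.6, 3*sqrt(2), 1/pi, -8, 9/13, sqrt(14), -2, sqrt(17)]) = [-10, -8, -8, -3.6, -2, -1, -3/16, 1/pi, exp(-1), 9/13, 3/2, E, sqrt(10), sqrt(11), sqrt(14), sqrt(17), 3*sqrt(2), 3*sqrt(2)]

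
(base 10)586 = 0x24a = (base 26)me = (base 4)21022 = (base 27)lj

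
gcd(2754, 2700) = 54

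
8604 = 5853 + 2751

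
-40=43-83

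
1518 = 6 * 253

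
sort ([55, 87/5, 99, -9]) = [-9, 87/5, 55, 99]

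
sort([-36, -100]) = [-100, -36]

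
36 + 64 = 100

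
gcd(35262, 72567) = 9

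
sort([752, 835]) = [752, 835]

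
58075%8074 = 1557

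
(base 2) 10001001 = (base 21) 6b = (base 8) 211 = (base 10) 137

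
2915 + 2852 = 5767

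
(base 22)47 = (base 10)95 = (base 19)50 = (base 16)5f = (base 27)3e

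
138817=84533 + 54284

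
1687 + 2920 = 4607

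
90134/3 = 30044 + 2/3 ≈ 30044.67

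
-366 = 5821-6187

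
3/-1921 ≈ -0.00156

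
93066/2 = 46533 = 46533.00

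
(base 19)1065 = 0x1b42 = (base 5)210403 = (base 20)h8i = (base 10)6978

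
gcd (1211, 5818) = 1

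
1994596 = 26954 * 74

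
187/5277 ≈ 0.0354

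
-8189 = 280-8469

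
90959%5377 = 4927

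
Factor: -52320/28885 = -1*2^5*3^1*53^(-1) = -96/53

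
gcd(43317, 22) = 1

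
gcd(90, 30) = 30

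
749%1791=749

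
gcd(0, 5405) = 5405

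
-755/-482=1+273/482 ≈ 1.57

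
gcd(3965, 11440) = 65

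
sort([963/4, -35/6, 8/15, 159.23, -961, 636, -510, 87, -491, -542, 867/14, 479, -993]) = [-993, -961, -542, -510, -491, -35/6, 8/15, 867/14, 87, 159.23, 963/4, 479, 636]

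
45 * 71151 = 3201795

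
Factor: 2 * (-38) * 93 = -1 * 2^2 * 3^1 * 19^1 * 31^1 = -7068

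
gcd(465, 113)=1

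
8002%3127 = 1748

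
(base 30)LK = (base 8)1212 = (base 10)650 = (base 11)541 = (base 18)202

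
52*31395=1632540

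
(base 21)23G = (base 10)961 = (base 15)441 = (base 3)1022121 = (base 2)1111000001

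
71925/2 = 35962 + 1/2 = 35962.50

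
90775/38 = 2388 + 31/38 ≈ 2388.82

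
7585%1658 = 953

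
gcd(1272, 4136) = 8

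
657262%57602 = 23640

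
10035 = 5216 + 4819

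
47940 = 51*940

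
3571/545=6+301/545 ≈ 6.55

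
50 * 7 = 350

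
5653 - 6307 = -654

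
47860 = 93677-45817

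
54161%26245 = 1671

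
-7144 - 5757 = -12901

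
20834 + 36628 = 57462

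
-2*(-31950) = 63900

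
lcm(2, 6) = 6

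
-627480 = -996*630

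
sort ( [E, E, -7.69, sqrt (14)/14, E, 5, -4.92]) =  [-7.69, -4.92, sqrt (14)/14, E, E, E, 5]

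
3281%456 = 89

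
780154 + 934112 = 1714266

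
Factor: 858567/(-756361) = -1 * 3^1 * 23^2 * 271^(-1) * 541^1 * 2791^(-1)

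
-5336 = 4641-9977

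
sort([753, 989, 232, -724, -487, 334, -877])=[-877, -724, -487, 232, 334, 753, 989]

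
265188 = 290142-24954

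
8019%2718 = 2583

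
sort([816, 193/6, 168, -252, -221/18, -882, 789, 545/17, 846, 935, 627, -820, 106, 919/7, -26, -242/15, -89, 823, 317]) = [-882, -820, -252, -89, -26, -242/15, -221/18, 545/17, 193/6, 106, 919/7, 168, 317, 627, 789, 816, 823, 846, 935]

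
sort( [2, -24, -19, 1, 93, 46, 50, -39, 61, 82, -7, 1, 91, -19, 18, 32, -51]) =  [-51, -39, -24, -19, -19, -7, 1, 1, 2, 18, 32, 46, 50, 61, 82, 91, 93]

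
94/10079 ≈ 0.00933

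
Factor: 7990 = 2^1*5^1*17^1*47^1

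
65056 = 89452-24396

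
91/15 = 6 + 1/15 ≈ 6.07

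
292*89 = 25988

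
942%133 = 11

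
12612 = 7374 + 5238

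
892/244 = 223/61 ≈ 3.66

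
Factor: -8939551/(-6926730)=2^(-1) * 3^(-1) * 5^(-1) * 230891^(-1) * 8939551^1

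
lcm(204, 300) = 5100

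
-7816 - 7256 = -15072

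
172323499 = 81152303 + 91171196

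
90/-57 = -1 - 11/19 ≈ -1.58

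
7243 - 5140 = 2103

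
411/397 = 1 + 14/397 ≈ 1.04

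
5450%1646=512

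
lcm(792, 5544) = 5544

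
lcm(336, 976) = 20496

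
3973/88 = 45 + 13/88 ≈ 45.15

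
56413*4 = 225652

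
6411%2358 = 1695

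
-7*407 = -2849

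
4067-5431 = -1364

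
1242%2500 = 1242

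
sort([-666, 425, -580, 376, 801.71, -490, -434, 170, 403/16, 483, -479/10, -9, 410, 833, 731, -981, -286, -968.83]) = [-981, -968.83, -666, -580, -490, -434, -286, -479/10, -9, 403/16, 170, 376, 410, 425, 483, 731, 801.71, 833]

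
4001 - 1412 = 2589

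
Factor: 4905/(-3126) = -1 * 2^(-1) * 3^1 * 5^1 * 109^1 * 521^(-1) = -1635/1042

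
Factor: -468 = -1*2^2*3^2*13^1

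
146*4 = 584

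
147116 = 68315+78801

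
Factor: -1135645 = -1*5^1*7^1*71^1*457^1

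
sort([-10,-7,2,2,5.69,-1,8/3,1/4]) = [-10,-7,-1,1/4,2,2,8/3,5.69]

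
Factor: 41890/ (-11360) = -1 * 2^ (-4) * 59^1 = -59/16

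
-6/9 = -2/3 ≈ -0.667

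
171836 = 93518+78318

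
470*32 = 15040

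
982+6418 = 7400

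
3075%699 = 279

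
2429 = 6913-4484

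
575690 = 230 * 2503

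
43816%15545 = 12726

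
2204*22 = 48488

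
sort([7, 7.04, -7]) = [-7, 7, 7.04]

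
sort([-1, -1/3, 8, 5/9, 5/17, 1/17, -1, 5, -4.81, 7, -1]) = [-4.81, -1, -1, -1, -1/3, 1/17, 5/17, 5/9, 5, 7, 8]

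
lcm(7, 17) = 119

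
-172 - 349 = -521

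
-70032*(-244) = 17087808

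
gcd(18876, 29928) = 12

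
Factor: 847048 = 2^3*113^1*937^1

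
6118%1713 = 979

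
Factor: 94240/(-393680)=-1 * 2^1 * 7^(-1) * 31^1 * 37^(-1)=-62/259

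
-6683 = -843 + -5840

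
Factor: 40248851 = 1279^1 * 31469^1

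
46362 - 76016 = -29654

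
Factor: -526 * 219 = -1 * 2^1 * 3^1 * 73^1 * 263^1 = -115194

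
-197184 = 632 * (-312)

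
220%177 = 43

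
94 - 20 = 74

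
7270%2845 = 1580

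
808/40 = 20 + 1/5 = 20.20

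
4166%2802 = 1364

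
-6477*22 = -142494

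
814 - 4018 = -3204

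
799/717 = 1 + 82/717 ≈ 1.11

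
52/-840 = -13/210 ≈ -0.0619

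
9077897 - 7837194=1240703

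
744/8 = 93 = 93.00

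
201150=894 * 225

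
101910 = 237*430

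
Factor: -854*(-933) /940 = 2^(-1)*3^1*5^(-1)*7^1*47^(-1)*61^1*311^1 = 398391/470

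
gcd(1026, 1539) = 513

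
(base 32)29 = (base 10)73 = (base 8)111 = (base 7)133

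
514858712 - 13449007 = 501409705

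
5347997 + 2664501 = 8012498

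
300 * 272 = 81600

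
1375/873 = 1 + 502/873 ≈ 1.58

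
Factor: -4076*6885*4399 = -1*2^2*3^4*5^1*17^1*53^1*83^1*1019^1 = -123450280740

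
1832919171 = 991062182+841856989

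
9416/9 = 1046 + 2/9 ≈ 1046.22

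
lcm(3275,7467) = 186675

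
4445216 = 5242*848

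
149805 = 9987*15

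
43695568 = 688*63511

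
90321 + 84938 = 175259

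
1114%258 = 82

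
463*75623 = 35013449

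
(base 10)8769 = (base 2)10001001000001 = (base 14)32a5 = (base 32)8i1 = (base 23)gd6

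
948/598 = 1 + 175/299 ≈ 1.59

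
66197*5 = 330985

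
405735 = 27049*15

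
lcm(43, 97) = 4171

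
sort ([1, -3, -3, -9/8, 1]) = [-3, -3, -9/8, 1, 1]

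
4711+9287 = 13998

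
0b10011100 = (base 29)5b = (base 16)9c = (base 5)1111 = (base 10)156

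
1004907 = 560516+444391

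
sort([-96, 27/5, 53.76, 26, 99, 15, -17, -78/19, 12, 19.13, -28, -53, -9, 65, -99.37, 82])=[-99.37, -96, -53, -28, -17, -9, -78/19, 27/5, 12, 15, 19.13, 26, 53.76, 65, 82, 99]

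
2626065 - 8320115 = -5694050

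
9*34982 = 314838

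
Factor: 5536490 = 2^1*5^1*553649^1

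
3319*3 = 9957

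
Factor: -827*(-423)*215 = 3^2*5^1*43^1*47^1*827^1 = 75211515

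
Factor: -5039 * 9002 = -1 * 2^1 * 7^1 * 643^1 * 5039^1 = -45361078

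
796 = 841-45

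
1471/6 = 245+1/6 ≈ 245.17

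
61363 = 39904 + 21459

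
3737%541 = 491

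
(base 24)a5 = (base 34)77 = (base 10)245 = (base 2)11110101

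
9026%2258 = 2252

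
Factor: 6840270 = 2^1*3^2*5^1*76003^1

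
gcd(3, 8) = 1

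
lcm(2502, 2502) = 2502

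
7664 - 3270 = 4394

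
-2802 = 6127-8929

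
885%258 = 111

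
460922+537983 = 998905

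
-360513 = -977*369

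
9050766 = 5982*1513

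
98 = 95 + 3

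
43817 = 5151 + 38666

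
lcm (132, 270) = 5940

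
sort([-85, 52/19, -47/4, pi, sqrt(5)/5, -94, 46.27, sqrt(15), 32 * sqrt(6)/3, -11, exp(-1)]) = [-94, -85, -47/4, -11, exp(-1), sqrt(5)/5, 52/19, pi, sqrt(15), 32 * sqrt(6)/3, 46.27]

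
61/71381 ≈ 0.000855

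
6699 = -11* (-609)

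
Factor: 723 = 3^1*241^1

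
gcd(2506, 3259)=1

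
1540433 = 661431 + 879002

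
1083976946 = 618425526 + 465551420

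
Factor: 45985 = 5^1 * 17^1 * 541^1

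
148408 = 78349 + 70059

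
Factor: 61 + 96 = 157^1 = 157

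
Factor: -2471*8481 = -1*3^1*7^1*11^1*257^1*353^1 = -20956551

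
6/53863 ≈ 0.000111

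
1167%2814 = 1167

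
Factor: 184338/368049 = 2^1*3^1*7^2*587^(-1) = 294/587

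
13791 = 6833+6958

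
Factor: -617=-1*617^1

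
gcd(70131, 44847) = 3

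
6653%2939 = 775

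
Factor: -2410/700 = -1*2^(-1)*5^(-1)*7^(-1)*241^1 = -241/70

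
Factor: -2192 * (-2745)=2^4 * 3^2 * 5^1 * 61^1 * 137^1=6017040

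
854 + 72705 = 73559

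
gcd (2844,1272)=12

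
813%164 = 157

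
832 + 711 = 1543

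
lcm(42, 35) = 210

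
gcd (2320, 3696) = 16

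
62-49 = 13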